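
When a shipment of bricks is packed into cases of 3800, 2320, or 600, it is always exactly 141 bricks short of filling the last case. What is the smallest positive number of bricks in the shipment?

Being 141 short of a full case of size k means N ≡ −141 (mod k), i.e. N + 141 is a multiple of each size.
3800 = 2^3 × 5^2 × 19
2320 = 2^4 × 5 × 29
600 = 2^3 × 3 × 5^2
LCM(3800, 2320, 600) = 2^4 × 3 × 5^2 × 19 × 29 = 661200.
Smallest positive N is 661200 − 141 = 661059.

661059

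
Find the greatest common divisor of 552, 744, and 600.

24

552 = 2^3 × 3 × 23
744 = 2^3 × 3 × 31
600 = 2^3 × 3 × 5^2
gcd(552, 744, 600) = 2^3 × 3 = 24.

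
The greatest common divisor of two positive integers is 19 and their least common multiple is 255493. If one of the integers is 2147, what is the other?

For two integers, gcd × lcm = product, so the other is (19 × 255493) / 2147 = 4854367 / 2147 = 2261.

2261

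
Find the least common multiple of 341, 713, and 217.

54901

341 = 11 × 31
713 = 23 × 31
217 = 7 × 31
LCM(341, 713, 217) = 7 × 11 × 23 × 31 = 54901.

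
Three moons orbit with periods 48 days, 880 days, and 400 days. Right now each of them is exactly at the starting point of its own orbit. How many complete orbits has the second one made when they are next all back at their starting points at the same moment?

The first common completion time is the LCM of the periods.
48 = 2^4 × 3
880 = 2^4 × 5 × 11
400 = 2^4 × 5^2
LCM(48, 880, 400) = 2^4 × 3 × 5^2 × 11 = 13200.
Orbits for period 880: 13200 / 880 = 15.

15 orbits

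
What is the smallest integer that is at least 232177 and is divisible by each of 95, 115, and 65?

255645

The integer must be a common multiple of 95, 115, and 65, so a multiple of their LCM.
95 = 5 × 19
115 = 5 × 23
65 = 5 × 13
LCM(95, 115, 65) = 5 × 13 × 19 × 23 = 28405.
Smallest multiple of 28405 that is ≥ 232177: ⌈232177/28405⌉ × 28405 = 9 × 28405 = 255645.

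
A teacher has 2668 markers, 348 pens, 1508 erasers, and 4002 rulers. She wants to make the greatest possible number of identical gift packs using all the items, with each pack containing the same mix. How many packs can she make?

The pack count must divide each quantity, so the greatest is gcd(2668, 348, 1508, 4002).
2668 = 2^2 × 23 × 29
348 = 2^2 × 3 × 29
1508 = 2^2 × 13 × 29
4002 = 2 × 3 × 23 × 29
gcd(2668, 348, 1508, 4002) = 2 × 29 = 58.

58 packs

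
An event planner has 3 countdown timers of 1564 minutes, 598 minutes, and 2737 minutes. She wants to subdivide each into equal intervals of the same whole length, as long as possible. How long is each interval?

The interval must divide each timer length; the longest such is the gcd.
1564 = 2^2 × 17 × 23
598 = 2 × 13 × 23
2737 = 7 × 17 × 23
gcd(1564, 598, 2737) = 23.

23 minutes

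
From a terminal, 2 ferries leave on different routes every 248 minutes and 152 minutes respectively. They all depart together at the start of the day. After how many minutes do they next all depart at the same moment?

We need the least common multiple of the intervals.
248 = 2^3 × 31
152 = 2^3 × 19
LCM(248, 152) = 2^3 × 19 × 31 = 4712.

4712 minutes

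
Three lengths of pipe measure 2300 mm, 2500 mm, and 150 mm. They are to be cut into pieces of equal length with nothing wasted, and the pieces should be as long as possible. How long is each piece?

Each piece length must divide every original length, so the longest possible is gcd(2300, 2500, 150).
2300 = 2^2 × 5^2 × 23
2500 = 2^2 × 5^4
150 = 2 × 3 × 5^2
gcd(2300, 2500, 150) = 2 × 5^2 = 50.

50 mm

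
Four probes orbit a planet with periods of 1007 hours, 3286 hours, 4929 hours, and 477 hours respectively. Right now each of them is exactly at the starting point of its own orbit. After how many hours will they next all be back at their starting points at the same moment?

561906 hours

They coincide at every common multiple of the periods; the first is the LCM.
1007 = 19 × 53
3286 = 2 × 31 × 53
4929 = 3 × 31 × 53
477 = 3^2 × 53
LCM(1007, 3286, 4929, 477) = 2 × 3^2 × 19 × 31 × 53 = 561906.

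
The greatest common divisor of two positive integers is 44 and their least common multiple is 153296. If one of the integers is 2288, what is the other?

2948

For two integers, gcd × lcm = product, so the other is (44 × 153296) / 2288 = 6745024 / 2288 = 2948.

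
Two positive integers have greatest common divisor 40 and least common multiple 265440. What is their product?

For any two positive integers, gcd × lcm = product = 40 × 265440 = 10617600.

10617600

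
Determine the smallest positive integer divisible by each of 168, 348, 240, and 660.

535920

168 = 2^3 × 3 × 7
348 = 2^2 × 3 × 29
240 = 2^4 × 3 × 5
660 = 2^2 × 3 × 5 × 11
LCM(168, 348, 240, 660) = 2^4 × 3 × 5 × 7 × 11 × 29 = 535920.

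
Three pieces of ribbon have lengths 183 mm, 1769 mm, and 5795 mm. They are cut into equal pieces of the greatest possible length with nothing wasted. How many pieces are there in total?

Piece length = gcd(183, 1769, 5795).
183 = 3 × 61
1769 = 29 × 61
5795 = 5 × 19 × 61
gcd(183, 1769, 5795) = 61.
Total pieces = 183/61 + 1769/61 + 5795/61 = 3 + 29 + 95 = 127.

127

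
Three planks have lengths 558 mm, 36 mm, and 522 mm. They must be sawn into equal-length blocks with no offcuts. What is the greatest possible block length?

The block length must divide every plank, so the greatest is gcd(558, 36, 522).
558 = 2 × 3^2 × 31
36 = 2^2 × 3^2
522 = 2 × 3^2 × 29
gcd(558, 36, 522) = 2 × 3^2 = 18.

18 mm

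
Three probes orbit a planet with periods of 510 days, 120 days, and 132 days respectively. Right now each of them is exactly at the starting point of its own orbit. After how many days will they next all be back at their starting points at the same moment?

The first simultaneous occurrence is after LCM of the individual periods.
510 = 2 × 3 × 5 × 17
120 = 2^3 × 3 × 5
132 = 2^2 × 3 × 11
LCM(510, 120, 132) = 2^3 × 3 × 5 × 11 × 17 = 22440.

22440 days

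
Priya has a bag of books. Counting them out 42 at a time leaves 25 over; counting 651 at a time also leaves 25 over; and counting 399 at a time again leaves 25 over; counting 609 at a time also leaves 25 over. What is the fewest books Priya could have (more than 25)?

717427

N − 25 must be a common multiple of 42, 651, 399, and 609.
42 = 2 × 3 × 7
651 = 3 × 7 × 31
399 = 3 × 7 × 19
609 = 3 × 7 × 29
LCM(42, 651, 399, 609) = 2 × 3 × 7 × 19 × 29 × 31 = 717402.
Smallest N > 25 is LCM + 25 = 717402 + 25 = 717427.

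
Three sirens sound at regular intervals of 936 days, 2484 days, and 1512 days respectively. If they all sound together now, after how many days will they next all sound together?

452088 days

We need the least common multiple of the intervals.
936 = 2^3 × 3^2 × 13
2484 = 2^2 × 3^3 × 23
1512 = 2^3 × 3^3 × 7
LCM(936, 2484, 1512) = 2^3 × 3^3 × 7 × 13 × 23 = 452088.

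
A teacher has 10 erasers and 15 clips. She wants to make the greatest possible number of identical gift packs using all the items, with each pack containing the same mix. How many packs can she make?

5 packs

The pack count must divide each quantity, so the greatest is gcd(10, 15).
10 = 2 × 5
15 = 3 × 5
gcd(10, 15) = 5.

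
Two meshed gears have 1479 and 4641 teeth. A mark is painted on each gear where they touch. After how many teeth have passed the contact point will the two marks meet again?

134589 teeth

The first simultaneous occurrence is after LCM of the individual periods.
1479 = 3 × 17 × 29
4641 = 3 × 7 × 13 × 17
LCM(1479, 4641) = 3 × 7 × 13 × 17 × 29 = 134589.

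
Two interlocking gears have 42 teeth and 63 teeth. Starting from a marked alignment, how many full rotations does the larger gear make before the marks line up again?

All finish a whole number of cycles simultaneously at t = LCM of the periods.
42 = 2 × 3 × 7
63 = 3^2 × 7
LCM(42, 63) = 2 × 3^2 × 7 = 126.
Rotations for period 63: 126 / 63 = 2.

2 rotations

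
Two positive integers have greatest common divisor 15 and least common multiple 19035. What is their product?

For any two positive integers, gcd × lcm = product = 15 × 19035 = 285525.

285525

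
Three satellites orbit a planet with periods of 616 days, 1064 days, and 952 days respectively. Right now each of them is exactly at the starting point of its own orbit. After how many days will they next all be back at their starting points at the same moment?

They coincide at every common multiple of the periods; the first is the LCM.
616 = 2^3 × 7 × 11
1064 = 2^3 × 7 × 19
952 = 2^3 × 7 × 17
LCM(616, 1064, 952) = 2^3 × 7 × 11 × 17 × 19 = 198968.

198968 days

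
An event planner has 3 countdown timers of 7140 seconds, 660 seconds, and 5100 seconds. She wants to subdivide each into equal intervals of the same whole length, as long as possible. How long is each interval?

The interval must divide each timer length; the longest such is the gcd.
7140 = 2^2 × 3 × 5 × 7 × 17
660 = 2^2 × 3 × 5 × 11
5100 = 2^2 × 3 × 5^2 × 17
gcd(7140, 660, 5100) = 2^2 × 3 × 5 = 60.

60 seconds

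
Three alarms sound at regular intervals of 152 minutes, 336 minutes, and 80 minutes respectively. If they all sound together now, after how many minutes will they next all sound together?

We need the least common multiple of the intervals.
152 = 2^3 × 19
336 = 2^4 × 3 × 7
80 = 2^4 × 5
LCM(152, 336, 80) = 2^4 × 3 × 5 × 7 × 19 = 31920.

31920 minutes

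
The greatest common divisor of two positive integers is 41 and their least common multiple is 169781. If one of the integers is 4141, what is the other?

For two integers, gcd × lcm = product, so the other is (41 × 169781) / 4141 = 6961021 / 4141 = 1681.

1681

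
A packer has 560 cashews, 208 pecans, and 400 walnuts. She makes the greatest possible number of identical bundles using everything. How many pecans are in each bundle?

13

Number of bundles = gcd(560, 208, 400).
560 = 2^4 × 5 × 7
208 = 2^4 × 13
400 = 2^4 × 5^2
gcd(560, 208, 400) = 2^4 = 16.
pecans per bundle = 208 / 16 = 13.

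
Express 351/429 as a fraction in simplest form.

9/11

351 = 3^3 × 13
429 = 3 × 11 × 13
gcd(351, 429) = 3 × 13 = 39.
Divide numerator and denominator by 39: 351/429 = 9/11.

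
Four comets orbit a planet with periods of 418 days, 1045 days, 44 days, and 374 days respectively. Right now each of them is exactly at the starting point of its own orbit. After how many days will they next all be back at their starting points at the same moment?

The first simultaneous occurrence is after LCM of the individual periods.
418 = 2 × 11 × 19
1045 = 5 × 11 × 19
44 = 2^2 × 11
374 = 2 × 11 × 17
LCM(418, 1045, 44, 374) = 2^2 × 5 × 11 × 17 × 19 = 71060.

71060 days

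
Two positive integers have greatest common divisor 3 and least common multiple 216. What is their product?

648

For any two positive integers, gcd × lcm = product = 3 × 216 = 648.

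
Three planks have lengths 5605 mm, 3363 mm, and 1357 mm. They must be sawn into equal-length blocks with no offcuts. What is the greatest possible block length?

The block length must divide every plank, so the greatest is gcd(5605, 3363, 1357).
5605 = 5 × 19 × 59
3363 = 3 × 19 × 59
1357 = 23 × 59
gcd(5605, 3363, 1357) = 59.

59 mm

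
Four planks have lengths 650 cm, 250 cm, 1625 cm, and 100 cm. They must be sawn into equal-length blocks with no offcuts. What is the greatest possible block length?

The block length must divide every plank, so the greatest is gcd(650, 250, 1625, 100).
650 = 2 × 5^2 × 13
250 = 2 × 5^3
1625 = 5^3 × 13
100 = 2^2 × 5^2
gcd(650, 250, 1625, 100) = 5^2 = 25.

25 cm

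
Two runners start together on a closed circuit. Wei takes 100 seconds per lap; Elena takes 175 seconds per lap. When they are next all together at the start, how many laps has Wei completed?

All finish a whole number of cycles simultaneously at t = LCM of the periods.
100 = 2^2 × 5^2
175 = 5^2 × 7
LCM(100, 175) = 2^2 × 5^2 × 7 = 700.
Laps for period 100: 700 / 100 = 7.

7 laps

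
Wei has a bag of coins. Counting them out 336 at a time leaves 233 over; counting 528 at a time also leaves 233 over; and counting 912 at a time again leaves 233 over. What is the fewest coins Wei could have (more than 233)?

N − 233 must be a common multiple of 336, 528, and 912.
336 = 2^4 × 3 × 7
528 = 2^4 × 3 × 11
912 = 2^4 × 3 × 19
LCM(336, 528, 912) = 2^4 × 3 × 7 × 11 × 19 = 70224.
Smallest N > 233 is LCM + 233 = 70224 + 233 = 70457.

70457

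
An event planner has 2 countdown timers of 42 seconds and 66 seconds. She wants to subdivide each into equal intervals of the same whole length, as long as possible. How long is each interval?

By the Euclidean algorithm:
66 = 1 × 42 + 24
42 = 1 × 24 + 18
24 = 1 × 18 + 6
18 = 3 × 6 + 0
gcd(42, 66) = 6.

6 seconds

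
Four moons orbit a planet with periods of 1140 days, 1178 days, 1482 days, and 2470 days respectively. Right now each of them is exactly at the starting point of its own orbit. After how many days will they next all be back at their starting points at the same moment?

459420 days

The first simultaneous occurrence is after LCM of the individual periods.
1140 = 2^2 × 3 × 5 × 19
1178 = 2 × 19 × 31
1482 = 2 × 3 × 13 × 19
2470 = 2 × 5 × 13 × 19
LCM(1140, 1178, 1482, 2470) = 2^2 × 3 × 5 × 13 × 19 × 31 = 459420.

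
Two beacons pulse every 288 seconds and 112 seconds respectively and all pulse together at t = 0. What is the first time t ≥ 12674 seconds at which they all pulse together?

Joint pulses occur at multiples of LCM(288, 112).
288 = 2^5 × 3^2
112 = 2^4 × 7
LCM(288, 112) = 2^5 × 3^2 × 7 = 2016.
Smallest multiple of 2016 that is ≥ 12674: ⌈12674/2016⌉ × 2016 = 7 × 2016 = 14112.

14112 seconds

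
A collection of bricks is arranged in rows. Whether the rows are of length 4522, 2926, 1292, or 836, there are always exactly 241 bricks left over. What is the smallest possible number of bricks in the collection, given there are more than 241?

99725

N − 241 must be a common multiple of 4522, 2926, 1292, and 836.
4522 = 2 × 7 × 17 × 19
2926 = 2 × 7 × 11 × 19
1292 = 2^2 × 17 × 19
836 = 2^2 × 11 × 19
LCM(4522, 2926, 1292, 836) = 2^2 × 7 × 11 × 17 × 19 = 99484.
Smallest N > 241 is LCM + 241 = 99484 + 241 = 99725.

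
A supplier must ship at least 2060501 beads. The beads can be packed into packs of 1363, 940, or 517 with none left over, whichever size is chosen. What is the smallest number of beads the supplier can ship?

The number of beads must be a common multiple of 1363, 940, and 517, so a multiple of their LCM.
1363 = 29 × 47
940 = 2^2 × 5 × 47
517 = 11 × 47
LCM(1363, 940, 517) = 2^2 × 5 × 11 × 29 × 47 = 299860.
Smallest multiple of 299860 that is ≥ 2060501: ⌈2060501/299860⌉ × 299860 = 7 × 299860 = 2099020.

2099020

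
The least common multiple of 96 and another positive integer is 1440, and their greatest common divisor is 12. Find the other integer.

gcd × lcm = product of the two integers, so the other integer is (12 × 1440) / 96 = 180.

180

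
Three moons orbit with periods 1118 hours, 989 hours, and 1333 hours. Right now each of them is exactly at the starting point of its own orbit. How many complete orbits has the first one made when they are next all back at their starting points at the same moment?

The first common completion time is the LCM of the periods.
1118 = 2 × 13 × 43
989 = 23 × 43
1333 = 31 × 43
LCM(1118, 989, 1333) = 2 × 13 × 23 × 31 × 43 = 797134.
Orbits for period 1118: 797134 / 1118 = 713.

713 orbits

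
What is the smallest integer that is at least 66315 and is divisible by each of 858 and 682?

79794

The integer must be a common multiple of 858 and 682, so a multiple of their LCM.
858 = 2 × 3 × 11 × 13
682 = 2 × 11 × 31
LCM(858, 682) = 2 × 3 × 11 × 13 × 31 = 26598.
Smallest multiple of 26598 that is ≥ 66315: ⌈66315/26598⌉ × 26598 = 3 × 26598 = 79794.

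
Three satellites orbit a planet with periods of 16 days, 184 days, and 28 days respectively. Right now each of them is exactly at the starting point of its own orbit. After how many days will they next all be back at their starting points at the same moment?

2576 days

They coincide at every common multiple of the periods; the first is the LCM.
16 = 2^4
184 = 2^3 × 23
28 = 2^2 × 7
LCM(16, 184, 28) = 2^4 × 7 × 23 = 2576.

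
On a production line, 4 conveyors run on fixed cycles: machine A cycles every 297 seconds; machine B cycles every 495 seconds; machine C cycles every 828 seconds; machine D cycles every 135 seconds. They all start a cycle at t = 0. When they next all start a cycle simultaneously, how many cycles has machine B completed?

They are all back at their starting positions together after one LCM of the periods.
297 = 3^3 × 11
495 = 3^2 × 5 × 11
828 = 2^2 × 3^2 × 23
135 = 3^3 × 5
LCM(297, 495, 828, 135) = 2^2 × 3^3 × 5 × 11 × 23 = 136620.
Cycles for period 495: 136620 / 495 = 276.

276 cycles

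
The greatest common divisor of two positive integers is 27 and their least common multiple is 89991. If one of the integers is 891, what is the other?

For two integers, gcd × lcm = product, so the other is (27 × 89991) / 891 = 2429757 / 891 = 2727.

2727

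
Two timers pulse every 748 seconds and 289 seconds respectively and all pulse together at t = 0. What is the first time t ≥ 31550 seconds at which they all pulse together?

Joint pulses occur at multiples of LCM(748, 289).
748 = 2^2 × 11 × 17
289 = 17^2
LCM(748, 289) = 2^2 × 11 × 17^2 = 12716.
Smallest multiple of 12716 that is ≥ 31550: ⌈31550/12716⌉ × 12716 = 3 × 12716 = 38148.

38148 seconds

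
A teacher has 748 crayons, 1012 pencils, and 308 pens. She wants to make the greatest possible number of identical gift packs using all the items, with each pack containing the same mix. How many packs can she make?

44 packs

The pack count must divide each quantity, so the greatest is gcd(748, 1012, 308).
748 = 2^2 × 11 × 17
1012 = 2^2 × 11 × 23
308 = 2^2 × 7 × 11
gcd(748, 1012, 308) = 2^2 × 11 = 44.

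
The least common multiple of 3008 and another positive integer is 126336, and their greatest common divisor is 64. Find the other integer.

2688

gcd × lcm = product of the two integers, so the other integer is (64 × 126336) / 3008 = 2688.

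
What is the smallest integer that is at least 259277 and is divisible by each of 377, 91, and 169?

The integer must be a common multiple of 377, 91, and 169, so a multiple of their LCM.
377 = 13 × 29
91 = 7 × 13
169 = 13^2
LCM(377, 91, 169) = 7 × 13^2 × 29 = 34307.
Smallest multiple of 34307 that is ≥ 259277: ⌈259277/34307⌉ × 34307 = 8 × 34307 = 274456.

274456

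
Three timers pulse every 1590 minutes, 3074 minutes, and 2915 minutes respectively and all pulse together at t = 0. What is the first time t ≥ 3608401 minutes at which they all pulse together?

4057680 minutes

Joint pulses occur at multiples of LCM(1590, 3074, 2915).
1590 = 2 × 3 × 5 × 53
3074 = 2 × 29 × 53
2915 = 5 × 11 × 53
LCM(1590, 3074, 2915) = 2 × 3 × 5 × 11 × 29 × 53 = 507210.
Smallest multiple of 507210 that is ≥ 3608401: ⌈3608401/507210⌉ × 507210 = 8 × 507210 = 4057680.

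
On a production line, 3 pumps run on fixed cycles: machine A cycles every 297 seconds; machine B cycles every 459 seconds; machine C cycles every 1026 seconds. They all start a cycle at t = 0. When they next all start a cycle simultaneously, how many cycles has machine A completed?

All finish a whole number of cycles simultaneously at t = LCM of the periods.
297 = 3^3 × 11
459 = 3^3 × 17
1026 = 2 × 3^3 × 19
LCM(297, 459, 1026) = 2 × 3^3 × 11 × 17 × 19 = 191862.
Cycles for period 297: 191862 / 297 = 646.

646 cycles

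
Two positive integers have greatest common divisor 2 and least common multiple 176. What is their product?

For any two positive integers, gcd × lcm = product = 2 × 176 = 352.

352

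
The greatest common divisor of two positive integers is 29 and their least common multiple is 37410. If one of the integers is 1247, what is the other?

870

For two integers, gcd × lcm = product, so the other is (29 × 37410) / 1247 = 1084890 / 1247 = 870.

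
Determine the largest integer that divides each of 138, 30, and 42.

6

138 = 2 × 3 × 23
30 = 2 × 3 × 5
42 = 2 × 3 × 7
gcd(138, 30, 42) = 2 × 3 = 6.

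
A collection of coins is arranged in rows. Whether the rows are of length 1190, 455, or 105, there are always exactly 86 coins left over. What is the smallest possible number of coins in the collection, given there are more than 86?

46496

N − 86 must be a common multiple of 1190, 455, and 105.
1190 = 2 × 5 × 7 × 17
455 = 5 × 7 × 13
105 = 3 × 5 × 7
LCM(1190, 455, 105) = 2 × 3 × 5 × 7 × 13 × 17 = 46410.
Smallest N > 86 is LCM + 86 = 46410 + 86 = 46496.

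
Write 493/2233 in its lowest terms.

493 = 17 × 29
2233 = 7 × 11 × 29
gcd(493, 2233) = 29.
Divide numerator and denominator by 29: 493/2233 = 17/77.

17/77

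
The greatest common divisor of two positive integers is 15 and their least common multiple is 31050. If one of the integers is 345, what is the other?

1350

For two integers, gcd × lcm = product, so the other is (15 × 31050) / 345 = 465750 / 345 = 1350.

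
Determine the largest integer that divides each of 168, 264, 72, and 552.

168 = 2^3 × 3 × 7
264 = 2^3 × 3 × 11
72 = 2^3 × 3^2
552 = 2^3 × 3 × 23
gcd(168, 264, 72, 552) = 2^3 × 3 = 24.

24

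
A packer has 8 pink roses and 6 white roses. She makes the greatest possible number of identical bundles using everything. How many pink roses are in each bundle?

4

Number of bundles = gcd(8, 6).
8 = 2^3
6 = 2 × 3
gcd(8, 6) = 2.
pink roses per bundle = 8 / 2 = 4.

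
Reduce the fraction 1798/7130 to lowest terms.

1798 = 2 × 29 × 31
7130 = 2 × 5 × 23 × 31
gcd(1798, 7130) = 2 × 31 = 62.
Divide numerator and denominator by 62: 1798/7130 = 29/115.

29/115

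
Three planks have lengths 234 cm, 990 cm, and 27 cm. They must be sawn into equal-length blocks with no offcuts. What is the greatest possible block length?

9 cm

The block length must divide every plank, so the greatest is gcd(234, 990, 27).
234 = 2 × 3^2 × 13
990 = 2 × 3^2 × 5 × 11
27 = 3^3
gcd(234, 990, 27) = 3^2 = 9.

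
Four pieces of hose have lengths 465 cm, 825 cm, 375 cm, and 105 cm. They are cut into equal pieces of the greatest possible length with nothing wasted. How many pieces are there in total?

118

Piece length = gcd(465, 825, 375, 105).
465 = 3 × 5 × 31
825 = 3 × 5^2 × 11
375 = 3 × 5^3
105 = 3 × 5 × 7
gcd(465, 825, 375, 105) = 3 × 5 = 15.
Total pieces = 465/15 + 825/15 + 375/15 + 105/15 = 31 + 55 + 25 + 7 = 118.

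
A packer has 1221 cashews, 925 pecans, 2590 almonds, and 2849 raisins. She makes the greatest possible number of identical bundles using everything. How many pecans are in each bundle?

25

Number of bundles = gcd(1221, 925, 2590, 2849).
1221 = 3 × 11 × 37
925 = 5^2 × 37
2590 = 2 × 5 × 7 × 37
2849 = 7 × 11 × 37
gcd(1221, 925, 2590, 2849) = 37.
pecans per bundle = 925 / 37 = 25.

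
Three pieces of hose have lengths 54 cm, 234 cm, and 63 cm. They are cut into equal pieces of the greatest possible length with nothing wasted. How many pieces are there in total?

39

Piece length = gcd(54, 234, 63).
54 = 2 × 3^3
234 = 2 × 3^2 × 13
63 = 3^2 × 7
gcd(54, 234, 63) = 3^2 = 9.
Total pieces = 54/9 + 234/9 + 63/9 = 6 + 26 + 7 = 39.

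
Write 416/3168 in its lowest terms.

13/99

416 = 2^5 × 13
3168 = 2^5 × 3^2 × 11
gcd(416, 3168) = 2^5 = 32.
Divide numerator and denominator by 32: 416/3168 = 13/99.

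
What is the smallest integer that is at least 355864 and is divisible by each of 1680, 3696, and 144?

The integer must be a common multiple of 1680, 3696, and 144, so a multiple of their LCM.
1680 = 2^4 × 3 × 5 × 7
3696 = 2^4 × 3 × 7 × 11
144 = 2^4 × 3^2
LCM(1680, 3696, 144) = 2^4 × 3^2 × 5 × 7 × 11 = 55440.
Smallest multiple of 55440 that is ≥ 355864: ⌈355864/55440⌉ × 55440 = 7 × 55440 = 388080.

388080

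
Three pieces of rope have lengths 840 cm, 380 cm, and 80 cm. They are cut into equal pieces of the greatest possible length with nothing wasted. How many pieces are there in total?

Piece length = gcd(840, 380, 80).
840 = 2^3 × 3 × 5 × 7
380 = 2^2 × 5 × 19
80 = 2^4 × 5
gcd(840, 380, 80) = 2^2 × 5 = 20.
Total pieces = 840/20 + 380/20 + 80/20 = 42 + 19 + 4 = 65.

65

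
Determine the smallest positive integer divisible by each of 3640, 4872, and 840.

3640 = 2^3 × 5 × 7 × 13
4872 = 2^3 × 3 × 7 × 29
840 = 2^3 × 3 × 5 × 7
LCM(3640, 4872, 840) = 2^3 × 3 × 5 × 7 × 13 × 29 = 316680.

316680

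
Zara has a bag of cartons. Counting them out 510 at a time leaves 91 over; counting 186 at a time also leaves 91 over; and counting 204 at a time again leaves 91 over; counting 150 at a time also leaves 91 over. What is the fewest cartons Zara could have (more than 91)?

N − 91 must be a common multiple of 510, 186, 204, and 150.
510 = 2 × 3 × 5 × 17
186 = 2 × 3 × 31
204 = 2^2 × 3 × 17
150 = 2 × 3 × 5^2
LCM(510, 186, 204, 150) = 2^2 × 3 × 5^2 × 17 × 31 = 158100.
Smallest N > 91 is LCM + 91 = 158100 + 91 = 158191.

158191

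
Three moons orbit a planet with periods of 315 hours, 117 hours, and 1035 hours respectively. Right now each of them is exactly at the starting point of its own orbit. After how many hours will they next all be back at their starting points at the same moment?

94185 hours

They coincide at every common multiple of the periods; the first is the LCM.
315 = 3^2 × 5 × 7
117 = 3^2 × 13
1035 = 3^2 × 5 × 23
LCM(315, 117, 1035) = 3^2 × 5 × 7 × 13 × 23 = 94185.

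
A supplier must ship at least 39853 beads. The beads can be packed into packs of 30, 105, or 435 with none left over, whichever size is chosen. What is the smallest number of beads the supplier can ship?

The number of beads must be a common multiple of 30, 105, and 435, so a multiple of their LCM.
30 = 2 × 3 × 5
105 = 3 × 5 × 7
435 = 3 × 5 × 29
LCM(30, 105, 435) = 2 × 3 × 5 × 7 × 29 = 6090.
Smallest multiple of 6090 that is ≥ 39853: ⌈39853/6090⌉ × 6090 = 7 × 6090 = 42630.

42630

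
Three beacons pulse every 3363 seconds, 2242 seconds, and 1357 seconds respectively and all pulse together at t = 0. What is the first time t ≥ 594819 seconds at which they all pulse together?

618792 seconds

Joint pulses occur at multiples of LCM(3363, 2242, 1357).
3363 = 3 × 19 × 59
2242 = 2 × 19 × 59
1357 = 23 × 59
LCM(3363, 2242, 1357) = 2 × 3 × 19 × 23 × 59 = 154698.
Smallest multiple of 154698 that is ≥ 594819: ⌈594819/154698⌉ × 154698 = 4 × 154698 = 618792.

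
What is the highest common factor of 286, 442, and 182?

26

286 = 2 × 11 × 13
442 = 2 × 13 × 17
182 = 2 × 7 × 13
gcd(286, 442, 182) = 2 × 13 = 26.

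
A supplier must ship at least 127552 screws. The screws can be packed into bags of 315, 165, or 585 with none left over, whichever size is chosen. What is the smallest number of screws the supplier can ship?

135135

The number of screws must be a common multiple of 315, 165, and 585, so a multiple of their LCM.
315 = 3^2 × 5 × 7
165 = 3 × 5 × 11
585 = 3^2 × 5 × 13
LCM(315, 165, 585) = 3^2 × 5 × 7 × 11 × 13 = 45045.
Smallest multiple of 45045 that is ≥ 127552: ⌈127552/45045⌉ × 45045 = 3 × 45045 = 135135.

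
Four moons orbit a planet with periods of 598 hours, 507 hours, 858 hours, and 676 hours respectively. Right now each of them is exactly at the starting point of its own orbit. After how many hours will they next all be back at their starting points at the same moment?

The first simultaneous occurrence is after LCM of the individual periods.
598 = 2 × 13 × 23
507 = 3 × 13^2
858 = 2 × 3 × 11 × 13
676 = 2^2 × 13^2
LCM(598, 507, 858, 676) = 2^2 × 3 × 11 × 13^2 × 23 = 513084.

513084 hours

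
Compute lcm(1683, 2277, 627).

1683 = 3^2 × 11 × 17
2277 = 3^2 × 11 × 23
627 = 3 × 11 × 19
LCM(1683, 2277, 627) = 3^2 × 11 × 17 × 19 × 23 = 735471.

735471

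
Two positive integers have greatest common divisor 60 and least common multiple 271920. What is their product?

16315200

For any two positive integers, gcd × lcm = product = 60 × 271920 = 16315200.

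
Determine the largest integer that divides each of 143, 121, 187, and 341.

143 = 11 × 13
121 = 11^2
187 = 11 × 17
341 = 11 × 31
gcd(143, 121, 187, 341) = 11.

11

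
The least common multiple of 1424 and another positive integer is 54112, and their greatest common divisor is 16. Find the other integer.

gcd × lcm = product of the two integers, so the other integer is (16 × 54112) / 1424 = 608.

608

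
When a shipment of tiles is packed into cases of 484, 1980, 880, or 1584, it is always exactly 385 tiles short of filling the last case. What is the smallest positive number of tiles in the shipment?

Being 385 short of a full case of size k means N ≡ −385 (mod k), i.e. N + 385 is a multiple of each size.
484 = 2^2 × 11^2
1980 = 2^2 × 3^2 × 5 × 11
880 = 2^4 × 5 × 11
1584 = 2^4 × 3^2 × 11
LCM(484, 1980, 880, 1584) = 2^4 × 3^2 × 5 × 11^2 = 87120.
Smallest positive N is 87120 − 385 = 86735.

86735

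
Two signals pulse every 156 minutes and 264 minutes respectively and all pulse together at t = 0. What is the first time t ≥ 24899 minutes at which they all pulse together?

27456 minutes

Joint pulses occur at multiples of LCM(156, 264).
156 = 2^2 × 3 × 13
264 = 2^3 × 3 × 11
LCM(156, 264) = 2^3 × 3 × 11 × 13 = 3432.
Smallest multiple of 3432 that is ≥ 24899: ⌈24899/3432⌉ × 3432 = 8 × 3432 = 27456.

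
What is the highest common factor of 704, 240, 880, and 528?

16

704 = 2^6 × 11
240 = 2^4 × 3 × 5
880 = 2^4 × 5 × 11
528 = 2^4 × 3 × 11
gcd(704, 240, 880, 528) = 2^4 = 16.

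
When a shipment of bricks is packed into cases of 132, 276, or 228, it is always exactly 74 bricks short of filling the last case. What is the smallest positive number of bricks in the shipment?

57610

Being 74 short of a full case of size k means N ≡ −74 (mod k), i.e. N + 74 is a multiple of each size.
132 = 2^2 × 3 × 11
276 = 2^2 × 3 × 23
228 = 2^2 × 3 × 19
LCM(132, 276, 228) = 2^2 × 3 × 11 × 19 × 23 = 57684.
Smallest positive N is 57684 − 74 = 57610.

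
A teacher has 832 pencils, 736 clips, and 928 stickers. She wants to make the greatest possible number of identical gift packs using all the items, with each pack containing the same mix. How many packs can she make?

32 packs

The pack count must divide each quantity, so the greatest is gcd(832, 736, 928).
832 = 2^6 × 13
736 = 2^5 × 23
928 = 2^5 × 29
gcd(832, 736, 928) = 2^5 = 32.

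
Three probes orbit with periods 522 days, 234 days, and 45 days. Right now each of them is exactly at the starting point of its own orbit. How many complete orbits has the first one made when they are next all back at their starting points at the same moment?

65 orbits

All finish a whole number of cycles simultaneously at t = LCM of the periods.
522 = 2 × 3^2 × 29
234 = 2 × 3^2 × 13
45 = 3^2 × 5
LCM(522, 234, 45) = 2 × 3^2 × 5 × 13 × 29 = 33930.
Orbits for period 522: 33930 / 522 = 65.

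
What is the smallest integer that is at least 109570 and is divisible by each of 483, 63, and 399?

The integer must be a common multiple of 483, 63, and 399, so a multiple of their LCM.
483 = 3 × 7 × 23
63 = 3^2 × 7
399 = 3 × 7 × 19
LCM(483, 63, 399) = 3^2 × 7 × 19 × 23 = 27531.
Smallest multiple of 27531 that is ≥ 109570: ⌈109570/27531⌉ × 27531 = 4 × 27531 = 110124.

110124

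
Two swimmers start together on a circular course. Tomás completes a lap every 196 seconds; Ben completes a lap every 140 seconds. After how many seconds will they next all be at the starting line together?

980 seconds

They coincide at every common multiple of the periods; the first is the LCM.
196 = 2^2 × 7^2
140 = 2^2 × 5 × 7
LCM(196, 140) = 2^2 × 5 × 7^2 = 980.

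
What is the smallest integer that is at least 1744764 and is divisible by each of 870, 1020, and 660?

The integer must be a common multiple of 870, 1020, and 660, so a multiple of their LCM.
870 = 2 × 3 × 5 × 29
1020 = 2^2 × 3 × 5 × 17
660 = 2^2 × 3 × 5 × 11
LCM(870, 1020, 660) = 2^2 × 3 × 5 × 11 × 17 × 29 = 325380.
Smallest multiple of 325380 that is ≥ 1744764: ⌈1744764/325380⌉ × 325380 = 6 × 325380 = 1952280.

1952280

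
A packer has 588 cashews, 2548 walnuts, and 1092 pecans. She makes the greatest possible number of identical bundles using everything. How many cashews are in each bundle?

21

Number of bundles = gcd(588, 2548, 1092).
588 = 2^2 × 3 × 7^2
2548 = 2^2 × 7^2 × 13
1092 = 2^2 × 3 × 7 × 13
gcd(588, 2548, 1092) = 2^2 × 7 = 28.
cashews per bundle = 588 / 28 = 21.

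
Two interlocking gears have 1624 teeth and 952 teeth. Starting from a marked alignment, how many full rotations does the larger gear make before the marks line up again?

17 rotations

They are all back at their starting positions together after one LCM of the periods.
1624 = 2^3 × 7 × 29
952 = 2^3 × 7 × 17
LCM(1624, 952) = 2^3 × 7 × 17 × 29 = 27608.
Rotations for period 1624: 27608 / 1624 = 17.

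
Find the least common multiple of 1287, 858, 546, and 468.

1287 = 3^2 × 11 × 13
858 = 2 × 3 × 11 × 13
546 = 2 × 3 × 7 × 13
468 = 2^2 × 3^2 × 13
LCM(1287, 858, 546, 468) = 2^2 × 3^2 × 7 × 11 × 13 = 36036.

36036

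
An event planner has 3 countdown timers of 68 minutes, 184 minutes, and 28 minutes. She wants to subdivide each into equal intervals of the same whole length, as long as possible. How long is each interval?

4 minutes

The interval must divide each timer length; the longest such is the gcd.
68 = 2^2 × 17
184 = 2^3 × 23
28 = 2^2 × 7
gcd(68, 184, 28) = 2^2 = 4.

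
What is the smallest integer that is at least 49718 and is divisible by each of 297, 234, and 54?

The integer must be a common multiple of 297, 234, and 54, so a multiple of their LCM.
297 = 3^3 × 11
234 = 2 × 3^2 × 13
54 = 2 × 3^3
LCM(297, 234, 54) = 2 × 3^3 × 11 × 13 = 7722.
Smallest multiple of 7722 that is ≥ 49718: ⌈49718/7722⌉ × 7722 = 7 × 7722 = 54054.

54054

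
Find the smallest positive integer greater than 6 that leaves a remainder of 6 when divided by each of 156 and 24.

N − 6 must be a common multiple of 156 and 24.
156 = 2^2 × 3 × 13
24 = 2^3 × 3
LCM(156, 24) = 2^3 × 3 × 13 = 312.
Smallest N > 6 is LCM + 6 = 312 + 6 = 318.

318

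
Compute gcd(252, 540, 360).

36

252 = 2^2 × 3^2 × 7
540 = 2^2 × 3^3 × 5
360 = 2^3 × 3^2 × 5
gcd(252, 540, 360) = 2^2 × 3^2 = 36.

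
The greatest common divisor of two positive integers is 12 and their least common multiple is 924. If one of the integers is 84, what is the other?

132

For two integers, gcd × lcm = product, so the other is (12 × 924) / 84 = 11088 / 84 = 132.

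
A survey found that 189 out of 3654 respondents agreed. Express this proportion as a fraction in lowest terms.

189 = 3^3 × 7
3654 = 2 × 3^2 × 7 × 29
gcd(189, 3654) = 3^2 × 7 = 63.
Divide numerator and denominator by 63: 189/3654 = 3/58.

3/58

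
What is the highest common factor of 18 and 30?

18 = 2 × 3^2
30 = 2 × 3 × 5
gcd(18, 30) = 2 × 3 = 6.

6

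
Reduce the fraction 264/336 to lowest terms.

11/14

264 = 2^3 × 3 × 11
336 = 2^4 × 3 × 7
gcd(264, 336) = 2^3 × 3 = 24.
Divide numerator and denominator by 24: 264/336 = 11/14.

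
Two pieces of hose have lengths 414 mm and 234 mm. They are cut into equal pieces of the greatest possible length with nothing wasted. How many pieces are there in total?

Piece length = gcd(414, 234).
414 = 2 × 3^2 × 23
234 = 2 × 3^2 × 13
gcd(414, 234) = 2 × 3^2 = 18.
Total pieces = 414/18 + 234/18 = 23 + 13 = 36.

36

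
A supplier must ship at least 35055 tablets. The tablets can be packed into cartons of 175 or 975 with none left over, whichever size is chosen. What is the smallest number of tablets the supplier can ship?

40950

The number of tablets must be a common multiple of 175 and 975, so a multiple of their LCM.
175 = 5^2 × 7
975 = 3 × 5^2 × 13
LCM(175, 975) = 3 × 5^2 × 7 × 13 = 6825.
Smallest multiple of 6825 that is ≥ 35055: ⌈35055/6825⌉ × 6825 = 6 × 6825 = 40950.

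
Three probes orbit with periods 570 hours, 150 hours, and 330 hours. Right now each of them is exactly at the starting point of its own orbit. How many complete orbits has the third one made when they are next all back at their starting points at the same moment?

They are all back at their starting positions together after one LCM of the periods.
570 = 2 × 3 × 5 × 19
150 = 2 × 3 × 5^2
330 = 2 × 3 × 5 × 11
LCM(570, 150, 330) = 2 × 3 × 5^2 × 11 × 19 = 31350.
Orbits for period 330: 31350 / 330 = 95.

95 orbits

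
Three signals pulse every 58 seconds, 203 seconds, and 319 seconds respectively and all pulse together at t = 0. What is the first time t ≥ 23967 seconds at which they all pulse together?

26796 seconds

Joint pulses occur at multiples of LCM(58, 203, 319).
58 = 2 × 29
203 = 7 × 29
319 = 11 × 29
LCM(58, 203, 319) = 2 × 7 × 11 × 29 = 4466.
Smallest multiple of 4466 that is ≥ 23967: ⌈23967/4466⌉ × 4466 = 6 × 4466 = 26796.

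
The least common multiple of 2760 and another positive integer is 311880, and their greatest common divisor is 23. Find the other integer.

gcd × lcm = product of the two integers, so the other integer is (23 × 311880) / 2760 = 2599.

2599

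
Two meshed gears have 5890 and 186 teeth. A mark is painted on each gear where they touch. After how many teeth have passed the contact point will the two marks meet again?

They coincide at every common multiple of the periods; the first is the LCM.
5890 = 2 × 5 × 19 × 31
186 = 2 × 3 × 31
LCM(5890, 186) = 2 × 3 × 5 × 19 × 31 = 17670.

17670 teeth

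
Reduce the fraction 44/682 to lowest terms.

44 = 2^2 × 11
682 = 2 × 11 × 31
gcd(44, 682) = 2 × 11 = 22.
Divide numerator and denominator by 22: 44/682 = 2/31.

2/31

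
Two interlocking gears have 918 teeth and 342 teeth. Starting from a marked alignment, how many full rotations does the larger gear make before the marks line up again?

The first common completion time is the LCM of the periods.
918 = 2 × 3^3 × 17
342 = 2 × 3^2 × 19
LCM(918, 342) = 2 × 3^3 × 17 × 19 = 17442.
Rotations for period 918: 17442 / 918 = 19.

19 rotations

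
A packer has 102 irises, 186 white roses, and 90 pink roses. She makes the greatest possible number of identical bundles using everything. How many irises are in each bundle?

17

Number of bundles = gcd(102, 186, 90).
102 = 2 × 3 × 17
186 = 2 × 3 × 31
90 = 2 × 3^2 × 5
gcd(102, 186, 90) = 2 × 3 = 6.
irises per bundle = 102 / 6 = 17.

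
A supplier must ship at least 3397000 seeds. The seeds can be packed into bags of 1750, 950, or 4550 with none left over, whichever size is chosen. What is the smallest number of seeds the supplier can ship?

3458000

The number of seeds must be a common multiple of 1750, 950, and 4550, so a multiple of their LCM.
1750 = 2 × 5^3 × 7
950 = 2 × 5^2 × 19
4550 = 2 × 5^2 × 7 × 13
LCM(1750, 950, 4550) = 2 × 5^3 × 7 × 13 × 19 = 432250.
Smallest multiple of 432250 that is ≥ 3397000: ⌈3397000/432250⌉ × 432250 = 8 × 432250 = 3458000.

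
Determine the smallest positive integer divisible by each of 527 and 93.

1581

527 = 17 × 31
93 = 3 × 31
LCM(527, 93) = 3 × 17 × 31 = 1581.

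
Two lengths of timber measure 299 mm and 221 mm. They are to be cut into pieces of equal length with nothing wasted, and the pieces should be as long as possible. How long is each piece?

13 mm

By the Euclidean algorithm:
299 = 1 × 221 + 78
221 = 2 × 78 + 65
78 = 1 × 65 + 13
65 = 5 × 13 + 0
gcd(299, 221) = 13.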